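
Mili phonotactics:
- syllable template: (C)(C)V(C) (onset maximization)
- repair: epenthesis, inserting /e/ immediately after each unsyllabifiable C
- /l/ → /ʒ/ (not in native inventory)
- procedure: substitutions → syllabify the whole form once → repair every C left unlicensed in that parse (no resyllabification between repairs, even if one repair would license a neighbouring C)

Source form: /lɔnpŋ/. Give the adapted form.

Substitution: /l/ → /ʒ/, giving /ʒɔnpŋ/.
Under (C)(C)V(C), the unsyllabifiable consonants are /p/, /ŋ/ (at most one coda consonant is licensed; onsets may contain at most 2 consonants).
Epenthesis after each stranded consonant: /p/ → /pe/, /ŋ/ → /ŋe/.

ʒɔnpeŋe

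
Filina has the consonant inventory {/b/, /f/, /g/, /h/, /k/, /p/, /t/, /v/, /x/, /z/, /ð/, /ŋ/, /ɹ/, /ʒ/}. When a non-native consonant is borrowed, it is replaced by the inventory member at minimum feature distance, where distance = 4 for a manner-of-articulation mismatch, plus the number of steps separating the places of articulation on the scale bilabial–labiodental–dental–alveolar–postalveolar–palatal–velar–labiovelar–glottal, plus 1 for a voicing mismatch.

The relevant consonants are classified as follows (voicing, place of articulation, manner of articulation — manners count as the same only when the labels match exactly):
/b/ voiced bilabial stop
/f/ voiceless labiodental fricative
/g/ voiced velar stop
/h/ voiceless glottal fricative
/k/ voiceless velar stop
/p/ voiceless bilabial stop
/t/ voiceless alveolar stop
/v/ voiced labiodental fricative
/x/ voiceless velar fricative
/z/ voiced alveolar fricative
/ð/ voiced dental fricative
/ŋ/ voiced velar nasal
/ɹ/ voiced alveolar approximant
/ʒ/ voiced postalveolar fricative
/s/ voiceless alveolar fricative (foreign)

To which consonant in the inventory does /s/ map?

z

/z/ is closest: same manner (fricative), place distance 0 (alveolar→alveolar), voicing differs (+1); total 1. Next closest is /f/ at distance 2.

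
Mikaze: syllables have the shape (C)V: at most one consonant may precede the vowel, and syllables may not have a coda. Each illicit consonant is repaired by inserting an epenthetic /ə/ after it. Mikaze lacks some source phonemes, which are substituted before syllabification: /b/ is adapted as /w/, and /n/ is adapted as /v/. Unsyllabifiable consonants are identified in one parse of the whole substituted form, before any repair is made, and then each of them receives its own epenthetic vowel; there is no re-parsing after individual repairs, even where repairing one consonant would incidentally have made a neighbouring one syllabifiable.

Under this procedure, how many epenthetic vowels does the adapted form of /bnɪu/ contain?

After substitution the input is /wvɪu/.
The unsyllabifiable consonants are /w/; each receives one epenthetic vowel.

1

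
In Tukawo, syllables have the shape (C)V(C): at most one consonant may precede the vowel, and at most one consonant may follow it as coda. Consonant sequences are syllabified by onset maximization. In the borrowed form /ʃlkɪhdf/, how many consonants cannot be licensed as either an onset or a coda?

4

Under (C)V(C), the unsyllabifiable consonants are /ʃ/, /l/, /d/, /f/ (at most one coda consonant is licensed; onsets are limited to one consonant).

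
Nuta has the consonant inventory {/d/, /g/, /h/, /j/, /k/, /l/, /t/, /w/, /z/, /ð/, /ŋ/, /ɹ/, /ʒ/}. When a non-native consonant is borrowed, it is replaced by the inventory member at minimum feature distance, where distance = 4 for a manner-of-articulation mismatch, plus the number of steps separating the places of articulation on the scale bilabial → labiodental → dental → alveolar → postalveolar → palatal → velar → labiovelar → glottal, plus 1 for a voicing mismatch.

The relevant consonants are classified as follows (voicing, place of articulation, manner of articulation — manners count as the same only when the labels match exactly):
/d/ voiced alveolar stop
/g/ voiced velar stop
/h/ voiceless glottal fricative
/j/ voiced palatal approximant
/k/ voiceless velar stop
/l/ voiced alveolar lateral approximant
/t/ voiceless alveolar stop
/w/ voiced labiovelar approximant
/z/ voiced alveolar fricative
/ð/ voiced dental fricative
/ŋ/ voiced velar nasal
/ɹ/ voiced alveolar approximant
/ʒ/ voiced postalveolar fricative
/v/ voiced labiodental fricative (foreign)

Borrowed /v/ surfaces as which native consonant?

ð

/ð/ is closest: same manner (fricative), place distance 1 (labiodental→dental), same voicing; total 1. Next closest is /z/ at distance 2.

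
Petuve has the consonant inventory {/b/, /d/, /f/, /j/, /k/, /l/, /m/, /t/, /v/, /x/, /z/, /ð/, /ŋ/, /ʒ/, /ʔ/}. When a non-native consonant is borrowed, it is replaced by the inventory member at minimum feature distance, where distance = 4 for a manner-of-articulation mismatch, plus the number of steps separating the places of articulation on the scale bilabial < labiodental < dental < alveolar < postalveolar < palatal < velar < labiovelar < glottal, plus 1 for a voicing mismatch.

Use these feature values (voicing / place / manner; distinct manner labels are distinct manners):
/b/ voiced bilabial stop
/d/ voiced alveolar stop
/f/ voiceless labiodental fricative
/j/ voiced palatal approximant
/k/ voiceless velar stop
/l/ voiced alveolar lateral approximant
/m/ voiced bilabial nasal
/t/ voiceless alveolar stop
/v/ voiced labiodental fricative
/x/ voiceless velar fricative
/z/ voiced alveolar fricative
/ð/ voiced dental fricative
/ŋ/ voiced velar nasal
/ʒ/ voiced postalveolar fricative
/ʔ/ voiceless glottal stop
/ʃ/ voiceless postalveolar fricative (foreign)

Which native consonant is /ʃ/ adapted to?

/ʒ/ is closest: same manner (fricative), place distance 0 (postalveolar→postalveolar), voicing differs (+1); total 1. Next closest is /x/ at distance 2.

ʒ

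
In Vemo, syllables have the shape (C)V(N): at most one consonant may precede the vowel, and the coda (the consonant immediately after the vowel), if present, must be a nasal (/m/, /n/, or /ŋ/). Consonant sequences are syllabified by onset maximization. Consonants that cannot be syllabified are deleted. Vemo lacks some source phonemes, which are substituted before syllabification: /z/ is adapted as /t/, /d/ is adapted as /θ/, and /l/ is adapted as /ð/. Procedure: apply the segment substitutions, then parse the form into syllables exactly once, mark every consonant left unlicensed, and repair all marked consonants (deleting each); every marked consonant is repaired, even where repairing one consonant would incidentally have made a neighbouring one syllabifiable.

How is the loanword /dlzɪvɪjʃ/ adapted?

tɪvɪ

Substitution: /d/ → /θ/, /l/ → /ð/, /z/ → /t/, giving /θðtɪvɪjʃ/.
Under (C)V(N), the unsyllabifiable consonants are /θ/, /ð/, /j/, /ʃ/ (only a nasal (/m/, /n/, or /ŋ/) is licensed in coda position; onsets are limited to one consonant).
Each unlicensed consonant is deleted: /θ/, /ð/, /j/, /ʃ/.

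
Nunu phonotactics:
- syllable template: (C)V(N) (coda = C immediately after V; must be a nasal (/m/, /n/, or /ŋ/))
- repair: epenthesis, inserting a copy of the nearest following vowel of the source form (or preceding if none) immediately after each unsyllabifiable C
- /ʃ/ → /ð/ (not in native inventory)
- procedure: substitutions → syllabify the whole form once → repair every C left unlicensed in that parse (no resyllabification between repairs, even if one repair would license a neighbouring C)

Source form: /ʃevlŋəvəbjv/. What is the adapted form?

ðevələŋəvəbəjəvə

Substitution: /ʃ/ → /ð/, giving /ðevlŋəvəbjv/.
The consonants /v/, /l/, /b/, /j/, /v/ cannot be parsed into a legal (C)V(N) syllable (only a nasal (/m/, /n/, or /ŋ/) is licensed in coda position; onsets are limited to one consonant).
Each unlicensed consonant becomes the onset of a new syllable: /v/ → /və/, /l/ → /lə/, /b/ → /bə/, /j/ → /jə/, /v/ → /və/.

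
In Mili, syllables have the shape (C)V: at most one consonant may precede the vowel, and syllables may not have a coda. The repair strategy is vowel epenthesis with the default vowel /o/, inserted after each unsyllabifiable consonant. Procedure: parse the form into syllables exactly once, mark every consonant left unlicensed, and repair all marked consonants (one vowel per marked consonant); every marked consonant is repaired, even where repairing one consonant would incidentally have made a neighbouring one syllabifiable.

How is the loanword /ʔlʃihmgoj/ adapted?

ʔoloʃihomogojo

The consonants /ʔ/, /l/, /h/, /m/, /j/ cannot be parsed into a legal (C)V syllable (no codas are permitted; onsets are limited to one consonant).
Inserting the epenthetic vowel yields /ʔ/ → /ʔo/, /l/ → /lo/, /h/ → /ho/, /m/ → /mo/, /j/ → /jo/.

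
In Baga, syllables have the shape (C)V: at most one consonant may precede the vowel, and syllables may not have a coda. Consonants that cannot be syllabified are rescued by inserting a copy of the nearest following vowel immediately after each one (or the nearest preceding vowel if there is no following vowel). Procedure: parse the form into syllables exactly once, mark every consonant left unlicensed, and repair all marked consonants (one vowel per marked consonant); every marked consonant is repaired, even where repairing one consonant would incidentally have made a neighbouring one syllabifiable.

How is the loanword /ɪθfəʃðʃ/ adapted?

ɪθəfəʃəðəʃə

The consonants /θ/, /ʃ/, /ð/, /ʃ/ cannot be parsed into a legal (C)V syllable (no codas are permitted; onsets are limited to one consonant).
Epenthesis after each stranded consonant: /θ/ → /θə/, /ʃ/ → /ʃə/, /ð/ → /ðə/, /ʃ/ → /ʃə/.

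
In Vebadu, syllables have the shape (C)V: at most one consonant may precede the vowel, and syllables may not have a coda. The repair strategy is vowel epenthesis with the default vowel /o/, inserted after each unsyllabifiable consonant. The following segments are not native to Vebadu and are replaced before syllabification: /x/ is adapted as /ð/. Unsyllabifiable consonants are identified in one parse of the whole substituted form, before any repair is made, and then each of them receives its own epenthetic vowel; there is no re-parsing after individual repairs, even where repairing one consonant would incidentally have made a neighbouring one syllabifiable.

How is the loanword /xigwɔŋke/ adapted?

Substitution: /x/ → /ð/, giving /ðigwɔŋke/.
Syllabifying with onset maximization leaves /g/, /ŋ/ stranded (no codas are permitted; onsets are limited to one consonant).
Inserting the epenthetic vowel yields /g/ → /go/, /ŋ/ → /ŋo/.

ðigowɔŋoke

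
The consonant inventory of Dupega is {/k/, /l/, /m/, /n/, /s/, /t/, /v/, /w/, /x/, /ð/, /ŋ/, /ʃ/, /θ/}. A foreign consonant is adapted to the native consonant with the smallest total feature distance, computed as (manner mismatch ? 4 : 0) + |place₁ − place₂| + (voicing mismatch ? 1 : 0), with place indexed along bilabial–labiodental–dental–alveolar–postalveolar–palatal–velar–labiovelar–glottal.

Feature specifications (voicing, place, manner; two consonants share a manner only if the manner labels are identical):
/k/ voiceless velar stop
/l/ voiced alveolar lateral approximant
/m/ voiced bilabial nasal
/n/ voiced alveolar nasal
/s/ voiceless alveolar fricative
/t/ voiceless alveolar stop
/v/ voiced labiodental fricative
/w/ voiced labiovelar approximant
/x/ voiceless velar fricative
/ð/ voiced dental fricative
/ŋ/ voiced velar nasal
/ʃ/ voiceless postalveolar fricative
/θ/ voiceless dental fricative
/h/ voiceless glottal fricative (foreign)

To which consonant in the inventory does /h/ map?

x

/x/ is closest: same manner (fricative), place distance 2 (glottal→velar), same voicing; total 2. Next closest is /ʃ/ at distance 4.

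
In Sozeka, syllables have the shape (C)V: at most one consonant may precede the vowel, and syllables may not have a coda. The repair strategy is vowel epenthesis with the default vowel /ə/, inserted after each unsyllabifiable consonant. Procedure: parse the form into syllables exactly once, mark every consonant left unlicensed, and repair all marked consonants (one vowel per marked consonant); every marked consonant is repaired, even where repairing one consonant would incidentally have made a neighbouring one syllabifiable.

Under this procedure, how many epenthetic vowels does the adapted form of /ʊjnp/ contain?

The unsyllabifiable consonants are /j/, /n/, /p/; each receives one epenthetic vowel.

3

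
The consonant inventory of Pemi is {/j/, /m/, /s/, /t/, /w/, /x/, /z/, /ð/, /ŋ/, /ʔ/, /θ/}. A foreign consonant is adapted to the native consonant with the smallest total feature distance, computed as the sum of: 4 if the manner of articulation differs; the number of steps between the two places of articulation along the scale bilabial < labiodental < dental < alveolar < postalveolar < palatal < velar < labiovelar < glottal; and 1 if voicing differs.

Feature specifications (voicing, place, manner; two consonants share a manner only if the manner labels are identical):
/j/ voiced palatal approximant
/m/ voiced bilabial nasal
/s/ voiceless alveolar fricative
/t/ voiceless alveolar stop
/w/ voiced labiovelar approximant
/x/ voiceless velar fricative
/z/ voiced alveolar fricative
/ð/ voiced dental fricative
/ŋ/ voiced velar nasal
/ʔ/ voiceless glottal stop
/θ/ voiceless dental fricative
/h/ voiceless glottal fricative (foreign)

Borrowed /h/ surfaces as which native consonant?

/x/ is closest: same manner (fricative), place distance 2 (glottal→velar), same voicing; total 2. Next closest is /ʔ/ at distance 4.

x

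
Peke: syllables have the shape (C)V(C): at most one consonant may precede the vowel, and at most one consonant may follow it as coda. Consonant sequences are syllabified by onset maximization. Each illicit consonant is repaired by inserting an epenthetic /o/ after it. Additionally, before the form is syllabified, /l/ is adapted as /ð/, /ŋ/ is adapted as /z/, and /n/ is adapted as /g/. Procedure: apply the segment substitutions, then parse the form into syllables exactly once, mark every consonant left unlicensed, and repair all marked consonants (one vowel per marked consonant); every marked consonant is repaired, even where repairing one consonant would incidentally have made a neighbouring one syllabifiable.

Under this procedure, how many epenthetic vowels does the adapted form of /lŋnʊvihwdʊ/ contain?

After substitution the input is /ðzgʊvihwdʊ/.
The unsyllabifiable consonants are /ð/, /z/, /w/; each receives one epenthetic vowel.

3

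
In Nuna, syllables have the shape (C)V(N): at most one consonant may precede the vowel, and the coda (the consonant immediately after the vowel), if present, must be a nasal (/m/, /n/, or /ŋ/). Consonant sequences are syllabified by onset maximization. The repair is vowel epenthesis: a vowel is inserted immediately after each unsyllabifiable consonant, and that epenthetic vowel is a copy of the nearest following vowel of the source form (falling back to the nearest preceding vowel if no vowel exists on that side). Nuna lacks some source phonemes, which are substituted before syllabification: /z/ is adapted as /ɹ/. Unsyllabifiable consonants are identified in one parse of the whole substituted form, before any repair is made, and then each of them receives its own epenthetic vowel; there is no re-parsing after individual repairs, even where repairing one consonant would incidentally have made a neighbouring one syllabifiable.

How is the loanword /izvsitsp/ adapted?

iɹivisitisipi

Substitution: /z/ → /ɹ/, giving /iɹvsitsp/.
Under (C)V(N), the unsyllabifiable consonants are /ɹ/, /v/, /t/, /s/, /p/ (only a nasal (/m/, /n/, or /ŋ/) is licensed in coda position; onsets are limited to one consonant).
Inserting the epenthetic vowel yields /ɹ/ → /ɹi/, /v/ → /vi/, /t/ → /ti/, /s/ → /si/, /p/ → /pi/.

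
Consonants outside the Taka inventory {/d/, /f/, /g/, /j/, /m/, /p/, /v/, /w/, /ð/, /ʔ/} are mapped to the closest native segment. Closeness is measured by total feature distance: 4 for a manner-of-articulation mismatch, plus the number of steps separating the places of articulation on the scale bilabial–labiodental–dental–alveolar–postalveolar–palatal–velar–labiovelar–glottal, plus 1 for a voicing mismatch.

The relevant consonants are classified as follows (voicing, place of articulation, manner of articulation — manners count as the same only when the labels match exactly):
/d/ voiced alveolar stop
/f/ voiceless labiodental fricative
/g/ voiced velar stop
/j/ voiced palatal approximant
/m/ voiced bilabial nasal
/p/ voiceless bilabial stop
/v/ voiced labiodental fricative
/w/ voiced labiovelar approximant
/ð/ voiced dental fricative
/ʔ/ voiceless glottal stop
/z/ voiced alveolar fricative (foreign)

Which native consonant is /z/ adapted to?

ð

/ð/ is closest: same manner (fricative), place distance 1 (alveolar→dental), same voicing; total 1. Next closest is /v/ at distance 2.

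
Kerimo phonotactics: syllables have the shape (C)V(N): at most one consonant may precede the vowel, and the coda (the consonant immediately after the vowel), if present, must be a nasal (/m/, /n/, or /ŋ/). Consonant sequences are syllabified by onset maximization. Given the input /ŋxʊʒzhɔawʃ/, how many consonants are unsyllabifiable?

5

Under (C)V(N), the unsyllabifiable consonants are /ŋ/, /ʒ/, /z/, /w/, /ʃ/ (only a nasal (/m/, /n/, or /ŋ/) is licensed in coda position; onsets are limited to one consonant).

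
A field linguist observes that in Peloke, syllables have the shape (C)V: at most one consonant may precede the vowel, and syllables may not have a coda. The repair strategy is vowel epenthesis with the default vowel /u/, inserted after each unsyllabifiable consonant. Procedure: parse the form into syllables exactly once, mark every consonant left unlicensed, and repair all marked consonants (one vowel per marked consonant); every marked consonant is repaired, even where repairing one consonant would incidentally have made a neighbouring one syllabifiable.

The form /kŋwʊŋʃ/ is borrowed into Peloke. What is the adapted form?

kuŋuwʊŋuʃu

Syllabifying with onset maximization leaves /k/, /ŋ/, /ŋ/, /ʃ/ stranded (no codas are permitted; onsets are limited to one consonant).
Inserting the epenthetic vowel yields /k/ → /ku/, /ŋ/ → /ŋu/, /ŋ/ → /ŋu/, /ʃ/ → /ʃu/.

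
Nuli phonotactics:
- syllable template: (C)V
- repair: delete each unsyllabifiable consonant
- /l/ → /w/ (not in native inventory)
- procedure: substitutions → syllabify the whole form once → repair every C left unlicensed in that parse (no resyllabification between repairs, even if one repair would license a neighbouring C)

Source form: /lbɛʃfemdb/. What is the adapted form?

Substitution: /l/ → /w/, giving /wbɛʃfemdb/.
Under (C)V, the unsyllabifiable consonants are /w/, /ʃ/, /m/, /d/, /b/ (no codas are permitted; onsets are limited to one consonant).
Deletion applies to /w/, /ʃ/, /m/, /d/, /b/.

bɛfe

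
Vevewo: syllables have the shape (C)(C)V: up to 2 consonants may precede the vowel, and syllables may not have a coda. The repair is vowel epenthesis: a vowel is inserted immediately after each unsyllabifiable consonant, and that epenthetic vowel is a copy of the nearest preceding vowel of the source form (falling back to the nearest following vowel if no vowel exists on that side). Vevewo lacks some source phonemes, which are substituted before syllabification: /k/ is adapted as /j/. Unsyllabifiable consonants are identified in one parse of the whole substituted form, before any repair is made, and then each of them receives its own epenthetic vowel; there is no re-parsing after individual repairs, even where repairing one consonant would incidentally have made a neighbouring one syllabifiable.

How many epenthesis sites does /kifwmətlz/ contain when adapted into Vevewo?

4

After substitution the input is /jifwmətlz/.
The unsyllabifiable consonants are /f/, /t/, /l/, /z/; each receives one epenthetic vowel.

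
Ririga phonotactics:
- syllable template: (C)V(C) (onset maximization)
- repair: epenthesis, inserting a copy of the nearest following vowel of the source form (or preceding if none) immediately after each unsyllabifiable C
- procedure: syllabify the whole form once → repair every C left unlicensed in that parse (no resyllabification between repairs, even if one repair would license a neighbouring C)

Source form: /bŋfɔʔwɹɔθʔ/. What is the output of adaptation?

Under (C)V(C), the unsyllabifiable consonants are /b/, /ŋ/, /w/, /ʔ/ (at most one coda consonant is licensed; onsets are limited to one consonant).
Epenthesis after each stranded consonant: /b/ → /bɔ/, /ŋ/ → /ŋɔ/, /w/ → /wɔ/, /ʔ/ → /ʔɔ/.

bɔŋɔfɔʔwɔɹɔθʔɔ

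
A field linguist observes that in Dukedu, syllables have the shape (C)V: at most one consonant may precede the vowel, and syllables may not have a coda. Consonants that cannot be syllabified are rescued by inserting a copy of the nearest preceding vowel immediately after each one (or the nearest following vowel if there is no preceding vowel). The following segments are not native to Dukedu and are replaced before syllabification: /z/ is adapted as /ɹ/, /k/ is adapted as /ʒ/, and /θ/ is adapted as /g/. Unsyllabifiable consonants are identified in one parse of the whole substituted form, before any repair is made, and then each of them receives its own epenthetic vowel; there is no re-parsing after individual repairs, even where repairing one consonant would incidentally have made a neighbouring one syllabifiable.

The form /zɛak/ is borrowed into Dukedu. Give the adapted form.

Substitution: /z/ → /ɹ/, /k/ → /ʒ/, giving /ɹɛaʒ/.
Syllabifying with onset maximization leaves /ʒ/ stranded (no codas are permitted; onsets are limited to one consonant).
Inserting the epenthetic vowel yields /ʒ/ → /ʒa/.

ɹɛaʒa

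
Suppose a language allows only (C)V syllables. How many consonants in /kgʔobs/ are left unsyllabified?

4

Syllabifying with onset maximization leaves /k/, /g/, /b/, /s/ stranded (no codas are permitted; onsets are limited to one consonant).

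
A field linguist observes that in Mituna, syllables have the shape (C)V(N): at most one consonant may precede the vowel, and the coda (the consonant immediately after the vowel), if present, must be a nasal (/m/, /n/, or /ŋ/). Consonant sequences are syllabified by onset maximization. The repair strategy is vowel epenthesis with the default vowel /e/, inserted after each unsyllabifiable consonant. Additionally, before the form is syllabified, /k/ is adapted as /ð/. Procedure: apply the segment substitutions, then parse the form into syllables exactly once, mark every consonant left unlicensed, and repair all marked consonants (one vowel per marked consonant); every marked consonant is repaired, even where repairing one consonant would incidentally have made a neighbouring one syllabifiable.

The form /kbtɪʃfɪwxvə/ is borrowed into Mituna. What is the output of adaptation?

Substitution: /k/ → /ð/, giving /ðbtɪʃfɪwxvə/.
Under (C)V(N), the unsyllabifiable consonants are /ð/, /b/, /ʃ/, /w/, /x/ (only a nasal (/m/, /n/, or /ŋ/) is licensed in coda position; onsets are limited to one consonant).
Epenthesis after each stranded consonant: /ð/ → /ðe/, /b/ → /be/, /ʃ/ → /ʃe/, /w/ → /we/, /x/ → /xe/.

ðebetɪʃefɪwexevə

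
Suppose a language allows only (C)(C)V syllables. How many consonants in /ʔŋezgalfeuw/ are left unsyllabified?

1

Under (C)(C)V, the unsyllabifiable consonants are /w/ (no codas are permitted; onsets may contain at most 2 consonants).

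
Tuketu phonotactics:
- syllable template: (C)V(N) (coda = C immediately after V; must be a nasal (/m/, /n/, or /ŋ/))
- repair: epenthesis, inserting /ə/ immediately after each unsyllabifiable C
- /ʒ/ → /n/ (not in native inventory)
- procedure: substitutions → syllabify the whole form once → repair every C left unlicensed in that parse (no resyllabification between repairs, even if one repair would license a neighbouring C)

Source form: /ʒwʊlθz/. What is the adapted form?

nəwʊləθəzə

Substitution: /ʒ/ → /n/, giving /nwʊlθz/.
The consonants /n/, /l/, /θ/, /z/ cannot be parsed into a legal (C)V(N) syllable (only a nasal (/m/, /n/, or /ŋ/) is licensed in coda position; onsets are limited to one consonant).
Each unlicensed consonant becomes the onset of a new syllable: /n/ → /nə/, /l/ → /lə/, /θ/ → /θə/, /z/ → /zə/.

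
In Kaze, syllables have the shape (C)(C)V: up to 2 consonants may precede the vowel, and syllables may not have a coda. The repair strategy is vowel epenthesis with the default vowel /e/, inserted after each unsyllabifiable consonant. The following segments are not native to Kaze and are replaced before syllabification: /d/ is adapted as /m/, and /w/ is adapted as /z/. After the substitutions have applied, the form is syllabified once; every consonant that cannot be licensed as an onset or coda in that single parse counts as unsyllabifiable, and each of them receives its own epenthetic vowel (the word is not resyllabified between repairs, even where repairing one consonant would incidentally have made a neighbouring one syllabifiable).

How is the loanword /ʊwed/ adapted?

ʊzeme

Substitution: /w/ → /z/, /d/ → /m/, giving /ʊzem/.
The consonants /m/ cannot be parsed into a legal (C)(C)V syllable (no codas are permitted; onsets may contain at most 2 consonants).
Inserting the epenthetic vowel yields /m/ → /me/.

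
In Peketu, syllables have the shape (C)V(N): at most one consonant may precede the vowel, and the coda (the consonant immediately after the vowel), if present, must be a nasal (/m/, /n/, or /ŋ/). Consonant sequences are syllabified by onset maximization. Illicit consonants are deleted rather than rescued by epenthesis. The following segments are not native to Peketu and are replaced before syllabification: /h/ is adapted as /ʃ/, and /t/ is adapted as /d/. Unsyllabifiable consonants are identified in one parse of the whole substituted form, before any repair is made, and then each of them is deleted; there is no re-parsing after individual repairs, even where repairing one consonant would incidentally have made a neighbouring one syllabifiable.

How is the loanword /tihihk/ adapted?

Substitution: /t/ → /d/, /h/ → /ʃ/, giving /diʃiʃk/.
Under (C)V(N), the unsyllabifiable consonants are /ʃ/, /k/ (only a nasal (/m/, /n/, or /ŋ/) is licensed in coda position; onsets are limited to one consonant).
Deleting the stranded consonants removes /ʃ/, /k/.

diʃi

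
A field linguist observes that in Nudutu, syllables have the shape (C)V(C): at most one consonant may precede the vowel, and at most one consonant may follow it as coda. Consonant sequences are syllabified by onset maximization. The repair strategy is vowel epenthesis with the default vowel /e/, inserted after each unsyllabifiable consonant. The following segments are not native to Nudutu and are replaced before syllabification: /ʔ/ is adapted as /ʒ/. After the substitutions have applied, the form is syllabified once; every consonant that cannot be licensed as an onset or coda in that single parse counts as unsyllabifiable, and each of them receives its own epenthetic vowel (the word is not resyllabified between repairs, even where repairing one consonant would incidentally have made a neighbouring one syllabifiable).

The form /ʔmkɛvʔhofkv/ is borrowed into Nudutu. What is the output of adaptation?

ʒemekɛvʒehofkeve

Substitution: /ʔ/ → /ʒ/, giving /ʒmkɛvʒhofkv/.
The consonants /ʒ/, /m/, /ʒ/, /k/, /v/ cannot be parsed into a legal (C)V(C) syllable (at most one coda consonant is licensed; onsets are limited to one consonant).
Epenthesis after each stranded consonant: /ʒ/ → /ʒe/, /m/ → /me/, /ʒ/ → /ʒe/, /k/ → /ke/, /v/ → /ve/.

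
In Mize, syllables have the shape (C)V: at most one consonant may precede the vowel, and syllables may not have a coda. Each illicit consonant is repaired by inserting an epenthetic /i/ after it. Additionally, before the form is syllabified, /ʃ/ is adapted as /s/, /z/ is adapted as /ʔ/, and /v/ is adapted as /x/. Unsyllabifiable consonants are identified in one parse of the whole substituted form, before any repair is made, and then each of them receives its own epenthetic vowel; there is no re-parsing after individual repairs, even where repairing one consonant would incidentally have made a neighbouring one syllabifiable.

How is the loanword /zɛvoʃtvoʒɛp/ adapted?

ʔɛxositixoʒɛpi

Substitution: /z/ → /ʔ/, /v/ → /x/, /ʃ/ → /s/, giving /ʔɛxostxoʒɛp/.
Syllabifying with onset maximization leaves /s/, /t/, /p/ stranded (no codas are permitted; onsets are limited to one consonant).
Inserting the epenthetic vowel yields /s/ → /si/, /t/ → /ti/, /p/ → /pi/.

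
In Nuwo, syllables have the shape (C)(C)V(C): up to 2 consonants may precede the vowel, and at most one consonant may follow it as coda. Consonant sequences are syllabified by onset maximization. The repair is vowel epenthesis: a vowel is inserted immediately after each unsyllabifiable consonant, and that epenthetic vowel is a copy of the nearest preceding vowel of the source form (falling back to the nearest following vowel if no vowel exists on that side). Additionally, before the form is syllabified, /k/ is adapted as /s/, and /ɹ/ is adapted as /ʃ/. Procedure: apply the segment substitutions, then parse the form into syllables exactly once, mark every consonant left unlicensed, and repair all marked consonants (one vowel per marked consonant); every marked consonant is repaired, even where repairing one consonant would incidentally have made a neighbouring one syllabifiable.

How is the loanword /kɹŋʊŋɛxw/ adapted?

Substitution: /k/ → /s/, /ɹ/ → /ʃ/, giving /sʃŋʊŋɛxw/.
Syllabifying with onset maximization leaves /s/, /w/ stranded (at most one coda consonant is licensed; onsets may contain at most 2 consonants).
Epenthesis after each stranded consonant: /s/ → /sʊ/, /w/ → /wɛ/.

sʊʃŋʊŋɛxwɛ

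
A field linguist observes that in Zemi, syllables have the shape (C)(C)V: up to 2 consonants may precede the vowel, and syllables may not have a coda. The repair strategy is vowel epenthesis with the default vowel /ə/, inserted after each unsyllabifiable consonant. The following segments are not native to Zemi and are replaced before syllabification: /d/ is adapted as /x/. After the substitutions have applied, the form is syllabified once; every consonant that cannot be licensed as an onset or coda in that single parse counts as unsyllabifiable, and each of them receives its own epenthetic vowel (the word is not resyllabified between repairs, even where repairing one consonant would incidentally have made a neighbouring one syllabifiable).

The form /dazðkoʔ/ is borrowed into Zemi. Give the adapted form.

xazəðkoʔə

Substitution: /d/ → /x/, giving /xazðkoʔ/.
The consonants /z/, /ʔ/ cannot be parsed into a legal (C)(C)V syllable (no codas are permitted; onsets may contain at most 2 consonants).
Epenthesis after each stranded consonant: /z/ → /zə/, /ʔ/ → /ʔə/.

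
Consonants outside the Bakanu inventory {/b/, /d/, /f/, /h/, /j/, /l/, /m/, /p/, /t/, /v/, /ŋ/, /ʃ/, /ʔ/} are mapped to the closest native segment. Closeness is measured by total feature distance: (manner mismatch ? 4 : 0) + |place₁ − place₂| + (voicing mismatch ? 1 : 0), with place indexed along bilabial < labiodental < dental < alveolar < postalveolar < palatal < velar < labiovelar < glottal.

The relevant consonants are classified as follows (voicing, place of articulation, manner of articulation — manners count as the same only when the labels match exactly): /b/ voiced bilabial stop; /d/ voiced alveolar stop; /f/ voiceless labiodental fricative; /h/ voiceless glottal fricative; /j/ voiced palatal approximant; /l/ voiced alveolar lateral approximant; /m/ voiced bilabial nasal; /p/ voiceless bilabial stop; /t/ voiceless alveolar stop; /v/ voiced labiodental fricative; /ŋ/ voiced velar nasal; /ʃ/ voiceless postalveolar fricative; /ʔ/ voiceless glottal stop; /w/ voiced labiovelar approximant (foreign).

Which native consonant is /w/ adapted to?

/j/ is closest: same manner (approximant), place distance 2 (labiovelar→palatal), same voicing; total 2. Next closest is /ŋ/ at distance 5.

j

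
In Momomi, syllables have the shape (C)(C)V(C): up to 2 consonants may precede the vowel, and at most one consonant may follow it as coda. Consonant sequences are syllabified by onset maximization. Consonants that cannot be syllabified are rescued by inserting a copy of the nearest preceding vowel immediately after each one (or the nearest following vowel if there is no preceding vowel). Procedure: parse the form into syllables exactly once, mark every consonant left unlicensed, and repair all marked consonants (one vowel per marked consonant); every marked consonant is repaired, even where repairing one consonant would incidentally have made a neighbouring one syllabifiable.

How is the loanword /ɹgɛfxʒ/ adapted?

Under (C)(C)V(C), the unsyllabifiable consonants are /x/, /ʒ/ (at most one coda consonant is licensed; onsets may contain at most 2 consonants).
Epenthesis after each stranded consonant: /x/ → /xɛ/, /ʒ/ → /ʒɛ/.

ɹgɛfxɛʒɛ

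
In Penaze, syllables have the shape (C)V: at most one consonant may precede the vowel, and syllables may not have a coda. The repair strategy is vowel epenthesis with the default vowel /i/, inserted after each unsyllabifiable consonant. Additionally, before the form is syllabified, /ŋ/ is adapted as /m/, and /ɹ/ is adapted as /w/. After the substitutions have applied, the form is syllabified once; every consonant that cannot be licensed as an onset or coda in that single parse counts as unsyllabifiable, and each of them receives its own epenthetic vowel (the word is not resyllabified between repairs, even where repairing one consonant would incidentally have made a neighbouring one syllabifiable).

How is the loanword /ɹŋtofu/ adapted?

Substitution: /ɹ/ → /w/, /ŋ/ → /m/, giving /wmtofu/.
Under (C)V, the unsyllabifiable consonants are /w/, /m/ (no codas are permitted; onsets are limited to one consonant).
Each unlicensed consonant becomes the onset of a new syllable: /w/ → /wi/, /m/ → /mi/.

wimitofu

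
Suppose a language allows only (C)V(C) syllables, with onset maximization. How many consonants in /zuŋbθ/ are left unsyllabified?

Syllabifying with onset maximization leaves /b/, /θ/ stranded (at most one coda consonant is licensed; onsets are limited to one consonant).

2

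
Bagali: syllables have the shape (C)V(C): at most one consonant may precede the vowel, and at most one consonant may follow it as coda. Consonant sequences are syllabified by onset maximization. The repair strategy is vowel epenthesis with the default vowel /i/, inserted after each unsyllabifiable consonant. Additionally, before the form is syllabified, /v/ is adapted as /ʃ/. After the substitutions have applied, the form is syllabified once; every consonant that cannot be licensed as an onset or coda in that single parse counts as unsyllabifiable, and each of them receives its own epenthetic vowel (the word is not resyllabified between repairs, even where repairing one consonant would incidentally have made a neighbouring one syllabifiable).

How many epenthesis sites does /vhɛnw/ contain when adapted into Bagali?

After substitution the input is /ʃhɛnw/.
The unsyllabifiable consonants are /ʃ/, /w/; each receives one epenthetic vowel.

2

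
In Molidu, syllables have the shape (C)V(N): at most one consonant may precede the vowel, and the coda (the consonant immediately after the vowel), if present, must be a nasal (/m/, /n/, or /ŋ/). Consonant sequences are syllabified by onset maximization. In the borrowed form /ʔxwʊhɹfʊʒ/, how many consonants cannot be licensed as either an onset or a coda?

5

The consonants /ʔ/, /x/, /h/, /ɹ/, /ʒ/ cannot be parsed into a legal (C)V(N) syllable (only a nasal (/m/, /n/, or /ŋ/) is licensed in coda position; onsets are limited to one consonant).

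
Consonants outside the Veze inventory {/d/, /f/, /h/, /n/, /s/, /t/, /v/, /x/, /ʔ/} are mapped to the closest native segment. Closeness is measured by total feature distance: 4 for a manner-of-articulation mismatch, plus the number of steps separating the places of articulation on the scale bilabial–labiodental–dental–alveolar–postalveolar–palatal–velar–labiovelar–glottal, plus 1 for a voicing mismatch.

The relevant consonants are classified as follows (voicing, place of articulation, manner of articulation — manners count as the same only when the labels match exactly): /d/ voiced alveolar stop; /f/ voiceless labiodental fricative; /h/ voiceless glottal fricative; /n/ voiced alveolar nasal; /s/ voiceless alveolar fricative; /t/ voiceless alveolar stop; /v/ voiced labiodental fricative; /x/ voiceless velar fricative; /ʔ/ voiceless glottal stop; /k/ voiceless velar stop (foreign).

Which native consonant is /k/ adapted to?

/ʔ/ is closest: same manner (stop), place distance 2 (velar→glottal), same voicing; total 2. Next closest is /t/ at distance 3.

ʔ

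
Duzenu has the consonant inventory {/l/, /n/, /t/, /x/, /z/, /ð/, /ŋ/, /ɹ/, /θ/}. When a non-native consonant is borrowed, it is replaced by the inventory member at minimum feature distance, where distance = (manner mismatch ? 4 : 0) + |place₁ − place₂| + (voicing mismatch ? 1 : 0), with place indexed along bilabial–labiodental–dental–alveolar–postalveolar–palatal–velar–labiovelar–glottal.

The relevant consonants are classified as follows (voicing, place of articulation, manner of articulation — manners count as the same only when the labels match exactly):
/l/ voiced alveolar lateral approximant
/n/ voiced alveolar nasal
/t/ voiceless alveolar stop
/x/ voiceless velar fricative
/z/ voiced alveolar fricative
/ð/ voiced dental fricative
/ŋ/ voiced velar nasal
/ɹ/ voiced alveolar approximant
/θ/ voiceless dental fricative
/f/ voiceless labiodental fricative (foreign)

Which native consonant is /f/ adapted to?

/θ/ is closest: same manner (fricative), place distance 1 (labiodental→dental), same voicing; total 1. Next closest is /ð/ at distance 2.

θ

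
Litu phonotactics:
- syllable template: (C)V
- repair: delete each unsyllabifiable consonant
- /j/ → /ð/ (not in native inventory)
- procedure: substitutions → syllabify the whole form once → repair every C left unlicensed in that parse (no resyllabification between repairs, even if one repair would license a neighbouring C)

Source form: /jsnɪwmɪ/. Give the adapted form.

Substitution: /j/ → /ð/, giving /ðsnɪwmɪ/.
Syllabifying with onset maximization leaves /ð/, /s/, /w/ stranded (no codas are permitted; onsets are limited to one consonant).
Deletion applies to /ð/, /s/, /w/.

nɪmɪ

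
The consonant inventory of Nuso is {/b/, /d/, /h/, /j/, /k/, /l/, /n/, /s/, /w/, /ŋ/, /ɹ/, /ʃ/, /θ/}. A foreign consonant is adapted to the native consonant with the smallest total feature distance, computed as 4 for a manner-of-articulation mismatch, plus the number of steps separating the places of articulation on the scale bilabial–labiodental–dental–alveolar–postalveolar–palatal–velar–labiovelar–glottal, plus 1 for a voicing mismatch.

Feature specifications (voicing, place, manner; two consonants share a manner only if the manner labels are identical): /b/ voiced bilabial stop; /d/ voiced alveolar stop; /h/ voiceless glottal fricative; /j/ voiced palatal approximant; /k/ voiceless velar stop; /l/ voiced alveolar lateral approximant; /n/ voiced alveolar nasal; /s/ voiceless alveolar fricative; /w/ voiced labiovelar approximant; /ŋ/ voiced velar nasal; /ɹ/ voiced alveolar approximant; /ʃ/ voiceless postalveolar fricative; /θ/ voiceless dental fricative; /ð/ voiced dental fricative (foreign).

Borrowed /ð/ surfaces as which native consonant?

/θ/ is closest: same manner (fricative), place distance 0 (dental→dental), voicing differs (+1); total 1. Next closest is /s/ at distance 2.

θ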